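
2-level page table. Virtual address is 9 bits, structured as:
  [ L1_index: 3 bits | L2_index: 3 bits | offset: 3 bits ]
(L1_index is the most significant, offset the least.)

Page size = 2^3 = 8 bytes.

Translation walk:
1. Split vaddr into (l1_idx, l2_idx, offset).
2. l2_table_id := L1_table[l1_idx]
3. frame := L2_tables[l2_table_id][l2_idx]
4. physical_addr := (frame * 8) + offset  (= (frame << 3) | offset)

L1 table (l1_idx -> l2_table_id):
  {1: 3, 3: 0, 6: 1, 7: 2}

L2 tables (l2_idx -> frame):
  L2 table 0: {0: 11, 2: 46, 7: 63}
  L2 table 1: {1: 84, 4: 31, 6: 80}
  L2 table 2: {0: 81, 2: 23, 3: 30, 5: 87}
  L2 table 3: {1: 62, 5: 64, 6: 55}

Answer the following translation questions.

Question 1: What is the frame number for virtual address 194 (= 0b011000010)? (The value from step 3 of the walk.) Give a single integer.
Answer: 11

Derivation:
vaddr = 194: l1_idx=3, l2_idx=0
L1[3] = 0; L2[0][0] = 11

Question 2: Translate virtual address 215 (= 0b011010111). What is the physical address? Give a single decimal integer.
vaddr = 215 = 0b011010111
Split: l1_idx=3, l2_idx=2, offset=7
L1[3] = 0
L2[0][2] = 46
paddr = 46 * 8 + 7 = 375

Answer: 375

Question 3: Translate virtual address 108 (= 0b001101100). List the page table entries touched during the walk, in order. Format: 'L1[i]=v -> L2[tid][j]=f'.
Answer: L1[1]=3 -> L2[3][5]=64

Derivation:
vaddr = 108 = 0b001101100
Split: l1_idx=1, l2_idx=5, offset=4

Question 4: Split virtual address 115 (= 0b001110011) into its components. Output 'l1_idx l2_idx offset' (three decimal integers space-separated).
vaddr = 115 = 0b001110011
  top 3 bits -> l1_idx = 1
  next 3 bits -> l2_idx = 6
  bottom 3 bits -> offset = 3

Answer: 1 6 3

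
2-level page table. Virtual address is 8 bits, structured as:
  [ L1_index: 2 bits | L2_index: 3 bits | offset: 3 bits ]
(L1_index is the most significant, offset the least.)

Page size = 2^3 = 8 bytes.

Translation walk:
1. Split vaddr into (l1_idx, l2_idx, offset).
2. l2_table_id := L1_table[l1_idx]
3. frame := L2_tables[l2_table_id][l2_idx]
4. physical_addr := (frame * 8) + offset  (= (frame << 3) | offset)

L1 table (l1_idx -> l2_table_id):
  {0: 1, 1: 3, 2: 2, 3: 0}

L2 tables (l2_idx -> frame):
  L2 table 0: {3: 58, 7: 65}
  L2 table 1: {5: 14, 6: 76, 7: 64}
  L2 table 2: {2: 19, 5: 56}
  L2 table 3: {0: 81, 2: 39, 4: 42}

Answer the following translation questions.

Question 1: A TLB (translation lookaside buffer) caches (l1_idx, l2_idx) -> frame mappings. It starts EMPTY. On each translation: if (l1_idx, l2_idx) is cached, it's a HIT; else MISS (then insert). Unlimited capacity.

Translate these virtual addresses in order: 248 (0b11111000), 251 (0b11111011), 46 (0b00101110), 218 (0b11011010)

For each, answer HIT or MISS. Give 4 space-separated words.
vaddr=248: (3,7) not in TLB -> MISS, insert
vaddr=251: (3,7) in TLB -> HIT
vaddr=46: (0,5) not in TLB -> MISS, insert
vaddr=218: (3,3) not in TLB -> MISS, insert

Answer: MISS HIT MISS MISS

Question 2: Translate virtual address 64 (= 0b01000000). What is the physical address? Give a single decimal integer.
vaddr = 64 = 0b01000000
Split: l1_idx=1, l2_idx=0, offset=0
L1[1] = 3
L2[3][0] = 81
paddr = 81 * 8 + 0 = 648

Answer: 648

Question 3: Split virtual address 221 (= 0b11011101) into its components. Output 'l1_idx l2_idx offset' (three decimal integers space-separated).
vaddr = 221 = 0b11011101
  top 2 bits -> l1_idx = 3
  next 3 bits -> l2_idx = 3
  bottom 3 bits -> offset = 5

Answer: 3 3 5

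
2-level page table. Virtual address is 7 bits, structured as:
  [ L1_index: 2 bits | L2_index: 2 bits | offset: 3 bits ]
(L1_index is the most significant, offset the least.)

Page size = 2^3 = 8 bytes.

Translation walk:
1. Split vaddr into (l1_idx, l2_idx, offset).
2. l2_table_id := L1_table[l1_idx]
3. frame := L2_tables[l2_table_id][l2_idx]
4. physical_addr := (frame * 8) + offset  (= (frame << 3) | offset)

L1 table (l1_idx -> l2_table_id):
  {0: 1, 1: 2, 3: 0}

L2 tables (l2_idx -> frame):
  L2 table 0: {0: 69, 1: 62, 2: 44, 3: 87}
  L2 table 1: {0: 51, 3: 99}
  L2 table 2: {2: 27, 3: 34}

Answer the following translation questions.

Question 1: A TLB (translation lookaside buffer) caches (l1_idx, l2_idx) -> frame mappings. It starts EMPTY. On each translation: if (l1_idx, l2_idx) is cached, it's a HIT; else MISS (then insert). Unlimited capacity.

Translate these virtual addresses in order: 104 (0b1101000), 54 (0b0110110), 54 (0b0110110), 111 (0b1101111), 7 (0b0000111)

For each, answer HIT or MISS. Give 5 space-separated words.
vaddr=104: (3,1) not in TLB -> MISS, insert
vaddr=54: (1,2) not in TLB -> MISS, insert
vaddr=54: (1,2) in TLB -> HIT
vaddr=111: (3,1) in TLB -> HIT
vaddr=7: (0,0) not in TLB -> MISS, insert

Answer: MISS MISS HIT HIT MISS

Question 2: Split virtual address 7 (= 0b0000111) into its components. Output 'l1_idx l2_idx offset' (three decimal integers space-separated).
Answer: 0 0 7

Derivation:
vaddr = 7 = 0b0000111
  top 2 bits -> l1_idx = 0
  next 2 bits -> l2_idx = 0
  bottom 3 bits -> offset = 7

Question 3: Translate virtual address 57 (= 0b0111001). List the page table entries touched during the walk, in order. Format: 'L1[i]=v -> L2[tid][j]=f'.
Answer: L1[1]=2 -> L2[2][3]=34

Derivation:
vaddr = 57 = 0b0111001
Split: l1_idx=1, l2_idx=3, offset=1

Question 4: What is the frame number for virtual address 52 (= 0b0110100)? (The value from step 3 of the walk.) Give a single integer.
vaddr = 52: l1_idx=1, l2_idx=2
L1[1] = 2; L2[2][2] = 27

Answer: 27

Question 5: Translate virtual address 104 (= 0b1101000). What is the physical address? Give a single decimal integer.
vaddr = 104 = 0b1101000
Split: l1_idx=3, l2_idx=1, offset=0
L1[3] = 0
L2[0][1] = 62
paddr = 62 * 8 + 0 = 496

Answer: 496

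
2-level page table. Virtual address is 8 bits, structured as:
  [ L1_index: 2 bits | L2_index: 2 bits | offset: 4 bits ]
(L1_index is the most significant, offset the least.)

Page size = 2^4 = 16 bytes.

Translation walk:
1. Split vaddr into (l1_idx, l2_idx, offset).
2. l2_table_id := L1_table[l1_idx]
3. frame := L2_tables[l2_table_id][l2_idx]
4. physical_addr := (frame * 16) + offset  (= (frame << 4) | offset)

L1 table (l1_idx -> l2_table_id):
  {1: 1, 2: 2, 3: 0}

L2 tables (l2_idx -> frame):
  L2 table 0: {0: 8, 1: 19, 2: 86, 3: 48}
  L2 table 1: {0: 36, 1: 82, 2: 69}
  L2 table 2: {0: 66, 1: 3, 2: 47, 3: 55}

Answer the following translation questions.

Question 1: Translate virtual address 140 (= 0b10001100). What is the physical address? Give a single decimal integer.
Answer: 1068

Derivation:
vaddr = 140 = 0b10001100
Split: l1_idx=2, l2_idx=0, offset=12
L1[2] = 2
L2[2][0] = 66
paddr = 66 * 16 + 12 = 1068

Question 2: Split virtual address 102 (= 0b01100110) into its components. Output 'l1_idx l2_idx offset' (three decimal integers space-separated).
Answer: 1 2 6

Derivation:
vaddr = 102 = 0b01100110
  top 2 bits -> l1_idx = 1
  next 2 bits -> l2_idx = 2
  bottom 4 bits -> offset = 6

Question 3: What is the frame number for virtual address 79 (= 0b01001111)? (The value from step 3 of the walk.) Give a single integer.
vaddr = 79: l1_idx=1, l2_idx=0
L1[1] = 1; L2[1][0] = 36

Answer: 36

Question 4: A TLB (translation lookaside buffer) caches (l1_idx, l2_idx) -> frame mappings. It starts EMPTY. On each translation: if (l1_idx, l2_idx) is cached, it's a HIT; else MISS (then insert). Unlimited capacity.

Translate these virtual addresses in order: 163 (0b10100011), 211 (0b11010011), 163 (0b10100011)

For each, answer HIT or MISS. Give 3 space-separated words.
Answer: MISS MISS HIT

Derivation:
vaddr=163: (2,2) not in TLB -> MISS, insert
vaddr=211: (3,1) not in TLB -> MISS, insert
vaddr=163: (2,2) in TLB -> HIT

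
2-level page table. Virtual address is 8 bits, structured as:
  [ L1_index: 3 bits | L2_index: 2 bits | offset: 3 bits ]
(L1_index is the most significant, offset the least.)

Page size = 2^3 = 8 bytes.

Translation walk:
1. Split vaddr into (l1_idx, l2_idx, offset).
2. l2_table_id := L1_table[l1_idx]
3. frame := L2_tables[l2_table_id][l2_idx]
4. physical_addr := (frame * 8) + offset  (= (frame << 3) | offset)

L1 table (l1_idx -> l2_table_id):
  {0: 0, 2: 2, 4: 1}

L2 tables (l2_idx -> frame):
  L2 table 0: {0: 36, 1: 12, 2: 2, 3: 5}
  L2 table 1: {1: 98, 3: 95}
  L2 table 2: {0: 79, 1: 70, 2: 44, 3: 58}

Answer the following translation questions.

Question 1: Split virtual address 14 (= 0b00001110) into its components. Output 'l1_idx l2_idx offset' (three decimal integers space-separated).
vaddr = 14 = 0b00001110
  top 3 bits -> l1_idx = 0
  next 2 bits -> l2_idx = 1
  bottom 3 bits -> offset = 6

Answer: 0 1 6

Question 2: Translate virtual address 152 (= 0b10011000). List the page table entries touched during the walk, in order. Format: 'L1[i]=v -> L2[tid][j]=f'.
vaddr = 152 = 0b10011000
Split: l1_idx=4, l2_idx=3, offset=0

Answer: L1[4]=1 -> L2[1][3]=95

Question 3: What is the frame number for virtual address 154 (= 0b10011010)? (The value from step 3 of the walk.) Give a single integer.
vaddr = 154: l1_idx=4, l2_idx=3
L1[4] = 1; L2[1][3] = 95

Answer: 95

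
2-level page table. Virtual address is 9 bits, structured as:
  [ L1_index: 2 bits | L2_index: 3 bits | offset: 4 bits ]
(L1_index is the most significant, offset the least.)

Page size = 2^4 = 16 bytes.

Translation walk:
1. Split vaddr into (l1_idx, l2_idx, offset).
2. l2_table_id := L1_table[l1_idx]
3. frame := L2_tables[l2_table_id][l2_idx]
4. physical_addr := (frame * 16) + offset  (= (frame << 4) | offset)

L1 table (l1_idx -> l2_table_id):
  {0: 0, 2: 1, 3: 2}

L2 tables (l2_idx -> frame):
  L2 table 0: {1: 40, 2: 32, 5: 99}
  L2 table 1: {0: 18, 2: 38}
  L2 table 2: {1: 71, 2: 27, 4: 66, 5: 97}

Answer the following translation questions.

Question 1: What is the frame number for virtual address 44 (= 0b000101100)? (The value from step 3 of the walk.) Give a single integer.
vaddr = 44: l1_idx=0, l2_idx=2
L1[0] = 0; L2[0][2] = 32

Answer: 32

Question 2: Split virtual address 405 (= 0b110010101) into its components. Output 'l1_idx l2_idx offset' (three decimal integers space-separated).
Answer: 3 1 5

Derivation:
vaddr = 405 = 0b110010101
  top 2 bits -> l1_idx = 3
  next 3 bits -> l2_idx = 1
  bottom 4 bits -> offset = 5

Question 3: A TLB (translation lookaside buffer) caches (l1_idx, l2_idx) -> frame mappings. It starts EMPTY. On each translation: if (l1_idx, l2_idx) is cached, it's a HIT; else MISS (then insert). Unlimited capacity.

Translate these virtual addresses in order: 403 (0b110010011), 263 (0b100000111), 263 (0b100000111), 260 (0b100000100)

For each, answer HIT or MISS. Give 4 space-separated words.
Answer: MISS MISS HIT HIT

Derivation:
vaddr=403: (3,1) not in TLB -> MISS, insert
vaddr=263: (2,0) not in TLB -> MISS, insert
vaddr=263: (2,0) in TLB -> HIT
vaddr=260: (2,0) in TLB -> HIT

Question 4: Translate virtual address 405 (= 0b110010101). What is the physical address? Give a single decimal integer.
Answer: 1141

Derivation:
vaddr = 405 = 0b110010101
Split: l1_idx=3, l2_idx=1, offset=5
L1[3] = 2
L2[2][1] = 71
paddr = 71 * 16 + 5 = 1141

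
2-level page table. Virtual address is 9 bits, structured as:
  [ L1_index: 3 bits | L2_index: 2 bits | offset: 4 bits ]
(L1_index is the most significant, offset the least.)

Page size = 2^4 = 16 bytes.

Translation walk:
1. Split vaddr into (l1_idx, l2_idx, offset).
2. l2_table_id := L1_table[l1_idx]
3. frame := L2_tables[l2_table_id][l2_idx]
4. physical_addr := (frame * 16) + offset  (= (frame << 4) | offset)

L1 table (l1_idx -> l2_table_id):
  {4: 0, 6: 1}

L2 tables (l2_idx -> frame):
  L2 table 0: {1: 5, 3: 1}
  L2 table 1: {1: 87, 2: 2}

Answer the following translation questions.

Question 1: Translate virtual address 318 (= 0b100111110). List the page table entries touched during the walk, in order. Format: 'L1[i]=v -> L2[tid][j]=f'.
Answer: L1[4]=0 -> L2[0][3]=1

Derivation:
vaddr = 318 = 0b100111110
Split: l1_idx=4, l2_idx=3, offset=14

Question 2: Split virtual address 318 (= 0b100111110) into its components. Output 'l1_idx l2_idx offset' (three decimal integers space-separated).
Answer: 4 3 14

Derivation:
vaddr = 318 = 0b100111110
  top 3 bits -> l1_idx = 4
  next 2 bits -> l2_idx = 3
  bottom 4 bits -> offset = 14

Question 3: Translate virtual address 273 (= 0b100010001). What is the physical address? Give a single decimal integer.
Answer: 81

Derivation:
vaddr = 273 = 0b100010001
Split: l1_idx=4, l2_idx=1, offset=1
L1[4] = 0
L2[0][1] = 5
paddr = 5 * 16 + 1 = 81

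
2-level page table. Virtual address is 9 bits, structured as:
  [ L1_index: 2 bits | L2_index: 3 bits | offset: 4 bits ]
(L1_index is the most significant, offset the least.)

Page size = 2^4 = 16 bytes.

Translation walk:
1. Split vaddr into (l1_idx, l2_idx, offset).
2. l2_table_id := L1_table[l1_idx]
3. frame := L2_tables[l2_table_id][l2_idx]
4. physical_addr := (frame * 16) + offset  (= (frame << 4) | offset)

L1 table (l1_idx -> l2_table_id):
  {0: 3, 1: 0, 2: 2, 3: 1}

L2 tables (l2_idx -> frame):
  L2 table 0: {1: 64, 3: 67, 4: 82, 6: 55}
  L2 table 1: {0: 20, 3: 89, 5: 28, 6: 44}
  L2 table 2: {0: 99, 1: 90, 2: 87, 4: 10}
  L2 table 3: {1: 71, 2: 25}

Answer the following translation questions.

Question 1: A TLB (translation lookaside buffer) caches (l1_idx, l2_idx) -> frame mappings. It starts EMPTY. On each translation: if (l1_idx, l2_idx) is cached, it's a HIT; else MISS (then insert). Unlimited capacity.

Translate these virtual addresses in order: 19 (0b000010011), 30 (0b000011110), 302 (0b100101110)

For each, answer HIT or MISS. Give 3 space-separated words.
Answer: MISS HIT MISS

Derivation:
vaddr=19: (0,1) not in TLB -> MISS, insert
vaddr=30: (0,1) in TLB -> HIT
vaddr=302: (2,2) not in TLB -> MISS, insert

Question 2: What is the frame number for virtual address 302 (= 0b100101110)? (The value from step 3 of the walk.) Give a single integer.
Answer: 87

Derivation:
vaddr = 302: l1_idx=2, l2_idx=2
L1[2] = 2; L2[2][2] = 87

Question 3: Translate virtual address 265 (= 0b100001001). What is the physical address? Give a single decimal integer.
Answer: 1593

Derivation:
vaddr = 265 = 0b100001001
Split: l1_idx=2, l2_idx=0, offset=9
L1[2] = 2
L2[2][0] = 99
paddr = 99 * 16 + 9 = 1593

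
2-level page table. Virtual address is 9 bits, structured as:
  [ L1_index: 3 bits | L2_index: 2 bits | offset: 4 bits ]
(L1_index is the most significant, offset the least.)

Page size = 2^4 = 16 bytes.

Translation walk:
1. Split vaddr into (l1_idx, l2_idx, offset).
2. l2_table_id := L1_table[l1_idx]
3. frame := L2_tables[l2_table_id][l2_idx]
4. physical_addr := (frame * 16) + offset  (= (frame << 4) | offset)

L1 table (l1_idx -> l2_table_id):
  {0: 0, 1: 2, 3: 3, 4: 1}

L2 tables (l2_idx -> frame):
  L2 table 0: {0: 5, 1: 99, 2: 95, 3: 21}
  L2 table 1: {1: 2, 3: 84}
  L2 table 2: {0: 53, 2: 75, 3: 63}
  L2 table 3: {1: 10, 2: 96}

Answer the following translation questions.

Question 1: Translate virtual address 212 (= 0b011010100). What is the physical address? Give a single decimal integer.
Answer: 164

Derivation:
vaddr = 212 = 0b011010100
Split: l1_idx=3, l2_idx=1, offset=4
L1[3] = 3
L2[3][1] = 10
paddr = 10 * 16 + 4 = 164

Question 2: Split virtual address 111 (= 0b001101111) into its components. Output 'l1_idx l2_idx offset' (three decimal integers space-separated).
Answer: 1 2 15

Derivation:
vaddr = 111 = 0b001101111
  top 3 bits -> l1_idx = 1
  next 2 bits -> l2_idx = 2
  bottom 4 bits -> offset = 15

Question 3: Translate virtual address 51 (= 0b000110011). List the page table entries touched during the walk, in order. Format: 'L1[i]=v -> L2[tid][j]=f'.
Answer: L1[0]=0 -> L2[0][3]=21

Derivation:
vaddr = 51 = 0b000110011
Split: l1_idx=0, l2_idx=3, offset=3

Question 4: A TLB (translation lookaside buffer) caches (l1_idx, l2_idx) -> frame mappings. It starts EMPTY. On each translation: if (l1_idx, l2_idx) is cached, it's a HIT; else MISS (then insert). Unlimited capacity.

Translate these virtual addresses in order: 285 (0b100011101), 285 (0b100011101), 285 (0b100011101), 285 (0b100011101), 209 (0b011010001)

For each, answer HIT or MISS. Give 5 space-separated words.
Answer: MISS HIT HIT HIT MISS

Derivation:
vaddr=285: (4,1) not in TLB -> MISS, insert
vaddr=285: (4,1) in TLB -> HIT
vaddr=285: (4,1) in TLB -> HIT
vaddr=285: (4,1) in TLB -> HIT
vaddr=209: (3,1) not in TLB -> MISS, insert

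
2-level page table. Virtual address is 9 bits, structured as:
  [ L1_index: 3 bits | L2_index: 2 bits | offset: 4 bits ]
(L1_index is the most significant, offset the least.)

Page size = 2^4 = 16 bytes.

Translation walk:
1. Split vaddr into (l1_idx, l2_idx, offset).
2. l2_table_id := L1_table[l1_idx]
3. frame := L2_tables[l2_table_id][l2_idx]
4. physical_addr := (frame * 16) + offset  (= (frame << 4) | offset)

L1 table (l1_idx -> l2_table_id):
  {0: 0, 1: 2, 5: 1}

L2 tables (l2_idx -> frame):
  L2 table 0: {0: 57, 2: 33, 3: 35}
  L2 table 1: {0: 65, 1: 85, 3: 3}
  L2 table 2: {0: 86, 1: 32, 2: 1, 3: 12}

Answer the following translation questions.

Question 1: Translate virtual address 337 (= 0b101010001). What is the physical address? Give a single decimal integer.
Answer: 1361

Derivation:
vaddr = 337 = 0b101010001
Split: l1_idx=5, l2_idx=1, offset=1
L1[5] = 1
L2[1][1] = 85
paddr = 85 * 16 + 1 = 1361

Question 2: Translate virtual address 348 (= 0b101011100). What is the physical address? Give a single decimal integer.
vaddr = 348 = 0b101011100
Split: l1_idx=5, l2_idx=1, offset=12
L1[5] = 1
L2[1][1] = 85
paddr = 85 * 16 + 12 = 1372

Answer: 1372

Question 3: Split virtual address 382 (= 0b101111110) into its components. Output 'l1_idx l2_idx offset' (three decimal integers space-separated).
Answer: 5 3 14

Derivation:
vaddr = 382 = 0b101111110
  top 3 bits -> l1_idx = 5
  next 2 bits -> l2_idx = 3
  bottom 4 bits -> offset = 14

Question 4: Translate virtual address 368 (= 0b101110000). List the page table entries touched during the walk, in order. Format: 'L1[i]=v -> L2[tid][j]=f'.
vaddr = 368 = 0b101110000
Split: l1_idx=5, l2_idx=3, offset=0

Answer: L1[5]=1 -> L2[1][3]=3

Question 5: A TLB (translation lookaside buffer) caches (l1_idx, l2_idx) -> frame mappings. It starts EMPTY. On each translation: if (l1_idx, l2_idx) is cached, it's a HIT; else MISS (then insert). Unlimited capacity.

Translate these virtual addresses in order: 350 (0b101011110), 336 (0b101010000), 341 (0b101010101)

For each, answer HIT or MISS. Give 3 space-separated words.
Answer: MISS HIT HIT

Derivation:
vaddr=350: (5,1) not in TLB -> MISS, insert
vaddr=336: (5,1) in TLB -> HIT
vaddr=341: (5,1) in TLB -> HIT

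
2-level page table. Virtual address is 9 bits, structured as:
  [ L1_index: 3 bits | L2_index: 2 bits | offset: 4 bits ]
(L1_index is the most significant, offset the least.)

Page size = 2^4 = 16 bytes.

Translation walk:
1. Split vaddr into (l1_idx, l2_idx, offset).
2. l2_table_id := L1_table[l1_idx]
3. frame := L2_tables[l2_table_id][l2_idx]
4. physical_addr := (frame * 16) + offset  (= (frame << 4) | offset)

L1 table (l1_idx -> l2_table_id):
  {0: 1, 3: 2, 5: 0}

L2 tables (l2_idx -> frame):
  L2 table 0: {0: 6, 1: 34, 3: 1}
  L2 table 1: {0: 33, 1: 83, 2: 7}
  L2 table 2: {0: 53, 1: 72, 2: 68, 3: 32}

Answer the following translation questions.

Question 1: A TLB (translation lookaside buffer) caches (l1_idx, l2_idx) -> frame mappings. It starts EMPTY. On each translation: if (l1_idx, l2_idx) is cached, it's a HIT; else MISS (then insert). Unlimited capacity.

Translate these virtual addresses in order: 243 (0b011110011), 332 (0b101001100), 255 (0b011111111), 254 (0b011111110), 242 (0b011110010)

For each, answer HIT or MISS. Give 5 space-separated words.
vaddr=243: (3,3) not in TLB -> MISS, insert
vaddr=332: (5,0) not in TLB -> MISS, insert
vaddr=255: (3,3) in TLB -> HIT
vaddr=254: (3,3) in TLB -> HIT
vaddr=242: (3,3) in TLB -> HIT

Answer: MISS MISS HIT HIT HIT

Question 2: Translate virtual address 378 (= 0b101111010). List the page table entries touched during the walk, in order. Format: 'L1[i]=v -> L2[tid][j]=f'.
Answer: L1[5]=0 -> L2[0][3]=1

Derivation:
vaddr = 378 = 0b101111010
Split: l1_idx=5, l2_idx=3, offset=10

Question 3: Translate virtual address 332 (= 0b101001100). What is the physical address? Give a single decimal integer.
Answer: 108

Derivation:
vaddr = 332 = 0b101001100
Split: l1_idx=5, l2_idx=0, offset=12
L1[5] = 0
L2[0][0] = 6
paddr = 6 * 16 + 12 = 108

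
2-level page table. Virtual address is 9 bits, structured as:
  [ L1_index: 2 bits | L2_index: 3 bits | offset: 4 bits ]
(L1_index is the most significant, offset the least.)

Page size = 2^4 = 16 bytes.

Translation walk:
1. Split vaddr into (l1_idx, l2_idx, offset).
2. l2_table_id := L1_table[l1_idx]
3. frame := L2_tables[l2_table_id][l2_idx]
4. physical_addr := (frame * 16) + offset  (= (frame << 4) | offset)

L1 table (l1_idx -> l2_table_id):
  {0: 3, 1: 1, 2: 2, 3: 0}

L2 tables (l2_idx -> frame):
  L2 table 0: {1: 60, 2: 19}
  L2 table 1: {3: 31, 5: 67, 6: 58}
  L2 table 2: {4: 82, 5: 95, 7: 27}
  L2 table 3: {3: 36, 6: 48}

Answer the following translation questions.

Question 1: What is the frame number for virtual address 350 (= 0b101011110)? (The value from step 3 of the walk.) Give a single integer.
Answer: 95

Derivation:
vaddr = 350: l1_idx=2, l2_idx=5
L1[2] = 2; L2[2][5] = 95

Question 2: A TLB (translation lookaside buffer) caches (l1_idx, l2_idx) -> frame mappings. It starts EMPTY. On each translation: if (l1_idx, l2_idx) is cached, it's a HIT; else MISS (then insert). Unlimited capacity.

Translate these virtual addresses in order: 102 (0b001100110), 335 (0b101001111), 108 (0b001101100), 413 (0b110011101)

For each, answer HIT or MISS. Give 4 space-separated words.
vaddr=102: (0,6) not in TLB -> MISS, insert
vaddr=335: (2,4) not in TLB -> MISS, insert
vaddr=108: (0,6) in TLB -> HIT
vaddr=413: (3,1) not in TLB -> MISS, insert

Answer: MISS MISS HIT MISS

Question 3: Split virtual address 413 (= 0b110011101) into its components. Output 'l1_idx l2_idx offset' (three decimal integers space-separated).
vaddr = 413 = 0b110011101
  top 2 bits -> l1_idx = 3
  next 3 bits -> l2_idx = 1
  bottom 4 bits -> offset = 13

Answer: 3 1 13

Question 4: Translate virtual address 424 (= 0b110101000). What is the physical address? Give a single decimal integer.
vaddr = 424 = 0b110101000
Split: l1_idx=3, l2_idx=2, offset=8
L1[3] = 0
L2[0][2] = 19
paddr = 19 * 16 + 8 = 312

Answer: 312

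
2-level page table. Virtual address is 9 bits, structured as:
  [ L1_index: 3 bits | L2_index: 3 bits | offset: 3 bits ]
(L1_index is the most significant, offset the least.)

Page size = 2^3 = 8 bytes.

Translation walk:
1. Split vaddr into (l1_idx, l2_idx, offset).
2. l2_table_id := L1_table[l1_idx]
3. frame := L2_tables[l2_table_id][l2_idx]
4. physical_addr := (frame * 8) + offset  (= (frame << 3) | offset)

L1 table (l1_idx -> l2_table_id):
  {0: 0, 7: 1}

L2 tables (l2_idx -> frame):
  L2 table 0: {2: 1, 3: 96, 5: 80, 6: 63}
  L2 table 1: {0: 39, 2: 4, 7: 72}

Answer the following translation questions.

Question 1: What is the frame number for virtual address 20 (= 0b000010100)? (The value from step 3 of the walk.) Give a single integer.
Answer: 1

Derivation:
vaddr = 20: l1_idx=0, l2_idx=2
L1[0] = 0; L2[0][2] = 1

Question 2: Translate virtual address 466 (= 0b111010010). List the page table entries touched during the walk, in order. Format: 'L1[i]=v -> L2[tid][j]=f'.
Answer: L1[7]=1 -> L2[1][2]=4

Derivation:
vaddr = 466 = 0b111010010
Split: l1_idx=7, l2_idx=2, offset=2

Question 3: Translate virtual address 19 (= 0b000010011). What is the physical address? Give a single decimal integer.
Answer: 11

Derivation:
vaddr = 19 = 0b000010011
Split: l1_idx=0, l2_idx=2, offset=3
L1[0] = 0
L2[0][2] = 1
paddr = 1 * 8 + 3 = 11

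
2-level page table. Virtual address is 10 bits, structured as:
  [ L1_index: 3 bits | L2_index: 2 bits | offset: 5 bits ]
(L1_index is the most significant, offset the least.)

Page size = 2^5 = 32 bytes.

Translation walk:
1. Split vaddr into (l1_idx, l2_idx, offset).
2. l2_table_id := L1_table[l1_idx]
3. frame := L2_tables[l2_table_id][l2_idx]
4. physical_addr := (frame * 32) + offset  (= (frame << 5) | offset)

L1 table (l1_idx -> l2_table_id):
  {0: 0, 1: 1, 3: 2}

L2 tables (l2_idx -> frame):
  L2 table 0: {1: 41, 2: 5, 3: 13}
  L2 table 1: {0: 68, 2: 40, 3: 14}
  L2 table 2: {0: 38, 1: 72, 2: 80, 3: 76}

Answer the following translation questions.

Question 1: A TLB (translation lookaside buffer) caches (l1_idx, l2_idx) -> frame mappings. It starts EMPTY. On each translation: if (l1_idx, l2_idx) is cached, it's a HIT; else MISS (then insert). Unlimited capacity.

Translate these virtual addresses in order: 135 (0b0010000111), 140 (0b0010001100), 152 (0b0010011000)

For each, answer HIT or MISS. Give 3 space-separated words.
vaddr=135: (1,0) not in TLB -> MISS, insert
vaddr=140: (1,0) in TLB -> HIT
vaddr=152: (1,0) in TLB -> HIT

Answer: MISS HIT HIT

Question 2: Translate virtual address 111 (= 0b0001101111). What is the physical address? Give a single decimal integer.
vaddr = 111 = 0b0001101111
Split: l1_idx=0, l2_idx=3, offset=15
L1[0] = 0
L2[0][3] = 13
paddr = 13 * 32 + 15 = 431

Answer: 431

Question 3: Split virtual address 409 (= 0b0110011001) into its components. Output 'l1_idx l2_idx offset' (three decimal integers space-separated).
vaddr = 409 = 0b0110011001
  top 3 bits -> l1_idx = 3
  next 2 bits -> l2_idx = 0
  bottom 5 bits -> offset = 25

Answer: 3 0 25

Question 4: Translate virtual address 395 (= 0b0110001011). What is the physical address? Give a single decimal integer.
vaddr = 395 = 0b0110001011
Split: l1_idx=3, l2_idx=0, offset=11
L1[3] = 2
L2[2][0] = 38
paddr = 38 * 32 + 11 = 1227

Answer: 1227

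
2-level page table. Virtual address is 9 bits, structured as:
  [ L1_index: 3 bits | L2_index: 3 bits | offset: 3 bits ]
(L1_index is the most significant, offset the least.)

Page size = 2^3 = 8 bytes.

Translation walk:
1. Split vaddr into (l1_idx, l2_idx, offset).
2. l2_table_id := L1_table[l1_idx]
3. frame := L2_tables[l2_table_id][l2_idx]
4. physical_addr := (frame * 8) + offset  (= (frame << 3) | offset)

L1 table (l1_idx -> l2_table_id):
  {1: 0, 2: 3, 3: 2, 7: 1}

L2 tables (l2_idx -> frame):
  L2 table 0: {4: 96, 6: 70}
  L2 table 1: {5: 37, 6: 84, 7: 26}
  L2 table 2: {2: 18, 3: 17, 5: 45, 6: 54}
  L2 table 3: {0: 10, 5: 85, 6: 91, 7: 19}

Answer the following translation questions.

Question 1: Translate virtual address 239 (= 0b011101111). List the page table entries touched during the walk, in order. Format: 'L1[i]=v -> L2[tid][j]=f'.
Answer: L1[3]=2 -> L2[2][5]=45

Derivation:
vaddr = 239 = 0b011101111
Split: l1_idx=3, l2_idx=5, offset=7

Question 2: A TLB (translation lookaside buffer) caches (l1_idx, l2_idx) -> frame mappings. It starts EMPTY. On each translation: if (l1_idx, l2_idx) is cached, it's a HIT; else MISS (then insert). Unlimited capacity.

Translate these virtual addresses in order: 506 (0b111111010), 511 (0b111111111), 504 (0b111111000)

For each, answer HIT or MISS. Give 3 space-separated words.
vaddr=506: (7,7) not in TLB -> MISS, insert
vaddr=511: (7,7) in TLB -> HIT
vaddr=504: (7,7) in TLB -> HIT

Answer: MISS HIT HIT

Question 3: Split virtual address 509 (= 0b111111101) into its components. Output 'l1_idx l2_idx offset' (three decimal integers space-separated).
Answer: 7 7 5

Derivation:
vaddr = 509 = 0b111111101
  top 3 bits -> l1_idx = 7
  next 3 bits -> l2_idx = 7
  bottom 3 bits -> offset = 5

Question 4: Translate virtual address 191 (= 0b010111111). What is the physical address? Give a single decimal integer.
vaddr = 191 = 0b010111111
Split: l1_idx=2, l2_idx=7, offset=7
L1[2] = 3
L2[3][7] = 19
paddr = 19 * 8 + 7 = 159

Answer: 159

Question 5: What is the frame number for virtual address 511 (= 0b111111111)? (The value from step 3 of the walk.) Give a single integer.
Answer: 26

Derivation:
vaddr = 511: l1_idx=7, l2_idx=7
L1[7] = 1; L2[1][7] = 26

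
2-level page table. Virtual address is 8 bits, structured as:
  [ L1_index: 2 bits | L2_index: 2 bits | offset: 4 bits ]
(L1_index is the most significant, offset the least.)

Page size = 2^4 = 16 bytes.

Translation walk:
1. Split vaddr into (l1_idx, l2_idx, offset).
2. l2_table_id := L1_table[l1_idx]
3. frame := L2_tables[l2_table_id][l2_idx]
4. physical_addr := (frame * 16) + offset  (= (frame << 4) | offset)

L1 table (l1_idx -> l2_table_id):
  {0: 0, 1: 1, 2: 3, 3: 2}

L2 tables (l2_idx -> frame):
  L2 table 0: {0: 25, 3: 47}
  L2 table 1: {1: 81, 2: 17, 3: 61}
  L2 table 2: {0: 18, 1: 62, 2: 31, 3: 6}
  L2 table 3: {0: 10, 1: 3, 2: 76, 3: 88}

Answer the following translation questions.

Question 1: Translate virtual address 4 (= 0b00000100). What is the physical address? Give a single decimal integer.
vaddr = 4 = 0b00000100
Split: l1_idx=0, l2_idx=0, offset=4
L1[0] = 0
L2[0][0] = 25
paddr = 25 * 16 + 4 = 404

Answer: 404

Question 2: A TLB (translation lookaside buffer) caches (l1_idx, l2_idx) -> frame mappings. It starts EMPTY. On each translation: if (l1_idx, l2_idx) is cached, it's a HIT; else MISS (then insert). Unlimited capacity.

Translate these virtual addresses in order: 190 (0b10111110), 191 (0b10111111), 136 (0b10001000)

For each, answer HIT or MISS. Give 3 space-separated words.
vaddr=190: (2,3) not in TLB -> MISS, insert
vaddr=191: (2,3) in TLB -> HIT
vaddr=136: (2,0) not in TLB -> MISS, insert

Answer: MISS HIT MISS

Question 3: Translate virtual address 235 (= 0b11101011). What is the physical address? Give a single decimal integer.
Answer: 507

Derivation:
vaddr = 235 = 0b11101011
Split: l1_idx=3, l2_idx=2, offset=11
L1[3] = 2
L2[2][2] = 31
paddr = 31 * 16 + 11 = 507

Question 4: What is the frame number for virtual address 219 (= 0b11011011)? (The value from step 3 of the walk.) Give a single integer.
Answer: 62

Derivation:
vaddr = 219: l1_idx=3, l2_idx=1
L1[3] = 2; L2[2][1] = 62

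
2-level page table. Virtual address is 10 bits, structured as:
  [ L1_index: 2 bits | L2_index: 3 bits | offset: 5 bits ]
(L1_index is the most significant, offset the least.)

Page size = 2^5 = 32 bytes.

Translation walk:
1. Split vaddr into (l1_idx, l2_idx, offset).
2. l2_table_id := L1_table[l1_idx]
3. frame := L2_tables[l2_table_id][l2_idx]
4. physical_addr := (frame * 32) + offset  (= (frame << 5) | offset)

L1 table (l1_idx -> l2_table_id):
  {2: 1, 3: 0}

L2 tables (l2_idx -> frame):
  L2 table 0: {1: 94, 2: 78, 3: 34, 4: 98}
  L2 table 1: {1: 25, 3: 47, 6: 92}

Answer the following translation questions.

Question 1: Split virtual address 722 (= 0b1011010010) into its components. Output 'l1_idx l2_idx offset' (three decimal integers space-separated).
Answer: 2 6 18

Derivation:
vaddr = 722 = 0b1011010010
  top 2 bits -> l1_idx = 2
  next 3 bits -> l2_idx = 6
  bottom 5 bits -> offset = 18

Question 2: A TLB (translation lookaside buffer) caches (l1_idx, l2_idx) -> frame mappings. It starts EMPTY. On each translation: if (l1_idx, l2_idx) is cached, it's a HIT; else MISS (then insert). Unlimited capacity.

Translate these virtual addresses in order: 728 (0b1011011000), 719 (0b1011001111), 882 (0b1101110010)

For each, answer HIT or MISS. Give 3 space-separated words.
vaddr=728: (2,6) not in TLB -> MISS, insert
vaddr=719: (2,6) in TLB -> HIT
vaddr=882: (3,3) not in TLB -> MISS, insert

Answer: MISS HIT MISS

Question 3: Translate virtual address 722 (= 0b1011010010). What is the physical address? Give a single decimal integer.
vaddr = 722 = 0b1011010010
Split: l1_idx=2, l2_idx=6, offset=18
L1[2] = 1
L2[1][6] = 92
paddr = 92 * 32 + 18 = 2962

Answer: 2962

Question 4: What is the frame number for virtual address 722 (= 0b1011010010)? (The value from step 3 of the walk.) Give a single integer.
vaddr = 722: l1_idx=2, l2_idx=6
L1[2] = 1; L2[1][6] = 92

Answer: 92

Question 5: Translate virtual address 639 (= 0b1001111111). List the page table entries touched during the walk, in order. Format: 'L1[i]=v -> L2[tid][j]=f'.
Answer: L1[2]=1 -> L2[1][3]=47

Derivation:
vaddr = 639 = 0b1001111111
Split: l1_idx=2, l2_idx=3, offset=31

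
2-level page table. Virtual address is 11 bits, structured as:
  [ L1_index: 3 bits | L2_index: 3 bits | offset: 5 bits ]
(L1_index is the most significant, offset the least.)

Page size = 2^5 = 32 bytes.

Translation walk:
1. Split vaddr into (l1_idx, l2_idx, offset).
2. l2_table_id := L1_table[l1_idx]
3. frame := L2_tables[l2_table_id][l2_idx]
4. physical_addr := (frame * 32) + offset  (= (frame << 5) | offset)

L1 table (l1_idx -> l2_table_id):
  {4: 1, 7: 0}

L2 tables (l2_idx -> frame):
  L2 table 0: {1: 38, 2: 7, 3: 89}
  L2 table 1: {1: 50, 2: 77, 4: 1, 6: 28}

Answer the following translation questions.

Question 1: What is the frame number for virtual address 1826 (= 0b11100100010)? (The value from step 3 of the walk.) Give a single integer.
Answer: 38

Derivation:
vaddr = 1826: l1_idx=7, l2_idx=1
L1[7] = 0; L2[0][1] = 38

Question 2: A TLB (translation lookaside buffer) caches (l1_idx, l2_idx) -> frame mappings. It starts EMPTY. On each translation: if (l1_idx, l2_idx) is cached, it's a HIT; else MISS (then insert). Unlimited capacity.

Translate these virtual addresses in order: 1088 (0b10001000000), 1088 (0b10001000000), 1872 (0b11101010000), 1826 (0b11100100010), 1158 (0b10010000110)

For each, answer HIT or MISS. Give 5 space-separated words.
vaddr=1088: (4,2) not in TLB -> MISS, insert
vaddr=1088: (4,2) in TLB -> HIT
vaddr=1872: (7,2) not in TLB -> MISS, insert
vaddr=1826: (7,1) not in TLB -> MISS, insert
vaddr=1158: (4,4) not in TLB -> MISS, insert

Answer: MISS HIT MISS MISS MISS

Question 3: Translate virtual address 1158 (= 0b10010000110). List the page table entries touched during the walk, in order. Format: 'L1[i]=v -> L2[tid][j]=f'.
vaddr = 1158 = 0b10010000110
Split: l1_idx=4, l2_idx=4, offset=6

Answer: L1[4]=1 -> L2[1][4]=1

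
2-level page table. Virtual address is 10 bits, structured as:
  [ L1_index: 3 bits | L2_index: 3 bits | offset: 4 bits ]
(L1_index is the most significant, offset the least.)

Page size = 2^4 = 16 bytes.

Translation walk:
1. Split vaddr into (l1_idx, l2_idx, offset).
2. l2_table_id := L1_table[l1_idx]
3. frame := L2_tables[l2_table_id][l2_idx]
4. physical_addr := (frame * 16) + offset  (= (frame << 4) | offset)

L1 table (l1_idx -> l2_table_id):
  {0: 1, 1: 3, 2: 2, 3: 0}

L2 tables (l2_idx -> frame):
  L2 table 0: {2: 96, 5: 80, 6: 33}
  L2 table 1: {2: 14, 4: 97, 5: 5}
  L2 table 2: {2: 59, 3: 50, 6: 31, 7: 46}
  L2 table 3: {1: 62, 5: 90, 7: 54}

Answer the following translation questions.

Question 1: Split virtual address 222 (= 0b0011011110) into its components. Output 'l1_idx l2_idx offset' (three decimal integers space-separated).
Answer: 1 5 14

Derivation:
vaddr = 222 = 0b0011011110
  top 3 bits -> l1_idx = 1
  next 3 bits -> l2_idx = 5
  bottom 4 bits -> offset = 14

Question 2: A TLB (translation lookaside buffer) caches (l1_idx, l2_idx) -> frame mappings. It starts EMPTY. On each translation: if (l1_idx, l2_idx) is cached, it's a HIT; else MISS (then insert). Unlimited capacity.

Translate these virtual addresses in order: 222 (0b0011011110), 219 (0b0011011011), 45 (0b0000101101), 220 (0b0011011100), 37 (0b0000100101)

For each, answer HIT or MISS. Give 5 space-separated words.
vaddr=222: (1,5) not in TLB -> MISS, insert
vaddr=219: (1,5) in TLB -> HIT
vaddr=45: (0,2) not in TLB -> MISS, insert
vaddr=220: (1,5) in TLB -> HIT
vaddr=37: (0,2) in TLB -> HIT

Answer: MISS HIT MISS HIT HIT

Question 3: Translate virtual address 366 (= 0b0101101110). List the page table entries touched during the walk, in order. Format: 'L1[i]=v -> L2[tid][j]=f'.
Answer: L1[2]=2 -> L2[2][6]=31

Derivation:
vaddr = 366 = 0b0101101110
Split: l1_idx=2, l2_idx=6, offset=14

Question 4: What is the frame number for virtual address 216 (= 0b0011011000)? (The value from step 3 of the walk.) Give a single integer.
Answer: 90

Derivation:
vaddr = 216: l1_idx=1, l2_idx=5
L1[1] = 3; L2[3][5] = 90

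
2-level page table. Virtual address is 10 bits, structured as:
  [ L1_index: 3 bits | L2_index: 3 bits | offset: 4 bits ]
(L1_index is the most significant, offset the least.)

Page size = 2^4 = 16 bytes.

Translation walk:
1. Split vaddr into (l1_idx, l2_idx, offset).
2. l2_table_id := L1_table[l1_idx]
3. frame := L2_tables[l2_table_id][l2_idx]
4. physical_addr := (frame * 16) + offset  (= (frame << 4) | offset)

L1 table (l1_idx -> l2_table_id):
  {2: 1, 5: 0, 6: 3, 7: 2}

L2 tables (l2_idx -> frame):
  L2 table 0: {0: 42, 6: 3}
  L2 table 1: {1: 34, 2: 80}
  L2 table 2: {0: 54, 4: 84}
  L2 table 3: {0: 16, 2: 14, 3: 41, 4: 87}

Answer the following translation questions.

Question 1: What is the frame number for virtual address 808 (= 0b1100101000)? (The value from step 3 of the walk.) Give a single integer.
vaddr = 808: l1_idx=6, l2_idx=2
L1[6] = 3; L2[3][2] = 14

Answer: 14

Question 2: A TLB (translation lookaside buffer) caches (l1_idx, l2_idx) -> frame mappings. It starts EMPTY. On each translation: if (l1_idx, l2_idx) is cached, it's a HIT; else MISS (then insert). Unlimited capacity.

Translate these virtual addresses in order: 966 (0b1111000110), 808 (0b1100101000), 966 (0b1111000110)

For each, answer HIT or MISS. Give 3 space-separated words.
Answer: MISS MISS HIT

Derivation:
vaddr=966: (7,4) not in TLB -> MISS, insert
vaddr=808: (6,2) not in TLB -> MISS, insert
vaddr=966: (7,4) in TLB -> HIT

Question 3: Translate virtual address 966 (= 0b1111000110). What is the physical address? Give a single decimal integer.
vaddr = 966 = 0b1111000110
Split: l1_idx=7, l2_idx=4, offset=6
L1[7] = 2
L2[2][4] = 84
paddr = 84 * 16 + 6 = 1350

Answer: 1350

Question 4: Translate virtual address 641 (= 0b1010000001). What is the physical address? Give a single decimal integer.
vaddr = 641 = 0b1010000001
Split: l1_idx=5, l2_idx=0, offset=1
L1[5] = 0
L2[0][0] = 42
paddr = 42 * 16 + 1 = 673

Answer: 673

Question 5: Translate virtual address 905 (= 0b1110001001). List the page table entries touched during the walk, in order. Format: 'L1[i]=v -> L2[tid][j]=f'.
Answer: L1[7]=2 -> L2[2][0]=54

Derivation:
vaddr = 905 = 0b1110001001
Split: l1_idx=7, l2_idx=0, offset=9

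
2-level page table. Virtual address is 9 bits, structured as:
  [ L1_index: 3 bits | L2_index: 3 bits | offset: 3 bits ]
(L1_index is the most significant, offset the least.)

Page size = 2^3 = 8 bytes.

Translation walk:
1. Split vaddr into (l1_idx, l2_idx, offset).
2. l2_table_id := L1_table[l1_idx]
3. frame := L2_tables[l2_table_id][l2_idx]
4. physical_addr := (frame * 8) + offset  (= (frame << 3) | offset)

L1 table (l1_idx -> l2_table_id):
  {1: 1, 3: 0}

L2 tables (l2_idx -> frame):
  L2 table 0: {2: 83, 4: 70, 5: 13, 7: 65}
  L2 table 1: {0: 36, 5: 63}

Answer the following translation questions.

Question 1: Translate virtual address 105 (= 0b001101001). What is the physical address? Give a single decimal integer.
vaddr = 105 = 0b001101001
Split: l1_idx=1, l2_idx=5, offset=1
L1[1] = 1
L2[1][5] = 63
paddr = 63 * 8 + 1 = 505

Answer: 505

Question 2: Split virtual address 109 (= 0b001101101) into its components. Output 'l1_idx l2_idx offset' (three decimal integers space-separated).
Answer: 1 5 5

Derivation:
vaddr = 109 = 0b001101101
  top 3 bits -> l1_idx = 1
  next 3 bits -> l2_idx = 5
  bottom 3 bits -> offset = 5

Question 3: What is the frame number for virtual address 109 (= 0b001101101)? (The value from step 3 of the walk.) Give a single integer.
Answer: 63

Derivation:
vaddr = 109: l1_idx=1, l2_idx=5
L1[1] = 1; L2[1][5] = 63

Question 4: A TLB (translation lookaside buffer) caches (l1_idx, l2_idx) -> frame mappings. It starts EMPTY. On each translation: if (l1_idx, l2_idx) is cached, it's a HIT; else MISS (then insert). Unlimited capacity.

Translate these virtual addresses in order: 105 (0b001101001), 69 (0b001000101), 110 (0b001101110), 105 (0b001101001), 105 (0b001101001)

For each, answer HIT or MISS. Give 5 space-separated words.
vaddr=105: (1,5) not in TLB -> MISS, insert
vaddr=69: (1,0) not in TLB -> MISS, insert
vaddr=110: (1,5) in TLB -> HIT
vaddr=105: (1,5) in TLB -> HIT
vaddr=105: (1,5) in TLB -> HIT

Answer: MISS MISS HIT HIT HIT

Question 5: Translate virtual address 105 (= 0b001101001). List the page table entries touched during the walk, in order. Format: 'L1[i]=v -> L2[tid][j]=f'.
vaddr = 105 = 0b001101001
Split: l1_idx=1, l2_idx=5, offset=1

Answer: L1[1]=1 -> L2[1][5]=63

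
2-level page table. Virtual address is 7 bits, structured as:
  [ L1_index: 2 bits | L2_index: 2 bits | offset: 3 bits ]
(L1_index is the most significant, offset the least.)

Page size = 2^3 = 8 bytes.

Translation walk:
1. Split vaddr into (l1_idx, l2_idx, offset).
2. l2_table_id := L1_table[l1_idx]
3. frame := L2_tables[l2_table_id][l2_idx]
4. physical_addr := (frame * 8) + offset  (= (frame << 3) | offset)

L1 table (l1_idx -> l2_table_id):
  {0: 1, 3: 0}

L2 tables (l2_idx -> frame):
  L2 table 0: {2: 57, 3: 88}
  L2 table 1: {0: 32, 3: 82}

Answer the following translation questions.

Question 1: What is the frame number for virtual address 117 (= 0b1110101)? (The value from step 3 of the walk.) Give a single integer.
Answer: 57

Derivation:
vaddr = 117: l1_idx=3, l2_idx=2
L1[3] = 0; L2[0][2] = 57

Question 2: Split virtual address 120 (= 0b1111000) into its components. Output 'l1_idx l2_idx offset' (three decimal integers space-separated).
vaddr = 120 = 0b1111000
  top 2 bits -> l1_idx = 3
  next 2 bits -> l2_idx = 3
  bottom 3 bits -> offset = 0

Answer: 3 3 0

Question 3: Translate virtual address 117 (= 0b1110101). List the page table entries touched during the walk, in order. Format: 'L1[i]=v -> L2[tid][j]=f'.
Answer: L1[3]=0 -> L2[0][2]=57

Derivation:
vaddr = 117 = 0b1110101
Split: l1_idx=3, l2_idx=2, offset=5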